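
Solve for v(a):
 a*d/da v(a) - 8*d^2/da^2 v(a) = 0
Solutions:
 v(a) = C1 + C2*erfi(a/4)


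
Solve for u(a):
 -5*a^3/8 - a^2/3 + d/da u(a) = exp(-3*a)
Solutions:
 u(a) = C1 + 5*a^4/32 + a^3/9 - exp(-3*a)/3


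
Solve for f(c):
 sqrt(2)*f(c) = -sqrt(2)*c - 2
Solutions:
 f(c) = -c - sqrt(2)


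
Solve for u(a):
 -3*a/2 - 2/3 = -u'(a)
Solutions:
 u(a) = C1 + 3*a^2/4 + 2*a/3


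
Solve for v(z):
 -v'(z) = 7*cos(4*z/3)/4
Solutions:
 v(z) = C1 - 21*sin(4*z/3)/16


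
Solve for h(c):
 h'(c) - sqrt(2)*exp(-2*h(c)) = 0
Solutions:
 h(c) = log(-sqrt(C1 + 2*sqrt(2)*c))
 h(c) = log(C1 + 2*sqrt(2)*c)/2


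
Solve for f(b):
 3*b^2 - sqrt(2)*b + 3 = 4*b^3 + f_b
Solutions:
 f(b) = C1 - b^4 + b^3 - sqrt(2)*b^2/2 + 3*b


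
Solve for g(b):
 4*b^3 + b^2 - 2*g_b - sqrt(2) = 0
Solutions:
 g(b) = C1 + b^4/2 + b^3/6 - sqrt(2)*b/2


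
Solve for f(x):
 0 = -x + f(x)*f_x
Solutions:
 f(x) = -sqrt(C1 + x^2)
 f(x) = sqrt(C1 + x^2)


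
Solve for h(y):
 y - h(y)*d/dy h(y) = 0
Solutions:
 h(y) = -sqrt(C1 + y^2)
 h(y) = sqrt(C1 + y^2)


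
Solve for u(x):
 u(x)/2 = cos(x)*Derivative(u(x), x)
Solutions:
 u(x) = C1*(sin(x) + 1)^(1/4)/(sin(x) - 1)^(1/4)


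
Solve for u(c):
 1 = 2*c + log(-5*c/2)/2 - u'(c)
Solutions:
 u(c) = C1 + c^2 + c*log(-c)/2 + c*(-3/2 - log(2) + log(10)/2)


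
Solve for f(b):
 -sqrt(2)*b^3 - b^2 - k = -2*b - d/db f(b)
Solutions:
 f(b) = C1 + sqrt(2)*b^4/4 + b^3/3 - b^2 + b*k


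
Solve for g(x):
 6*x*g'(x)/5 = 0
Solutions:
 g(x) = C1


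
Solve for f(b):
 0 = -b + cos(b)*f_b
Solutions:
 f(b) = C1 + Integral(b/cos(b), b)


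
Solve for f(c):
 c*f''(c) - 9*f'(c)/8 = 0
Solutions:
 f(c) = C1 + C2*c^(17/8)


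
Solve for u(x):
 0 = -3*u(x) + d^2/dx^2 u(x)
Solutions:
 u(x) = C1*exp(-sqrt(3)*x) + C2*exp(sqrt(3)*x)


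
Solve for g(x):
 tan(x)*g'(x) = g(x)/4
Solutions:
 g(x) = C1*sin(x)^(1/4)


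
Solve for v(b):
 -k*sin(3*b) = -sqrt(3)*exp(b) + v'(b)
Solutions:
 v(b) = C1 + k*cos(3*b)/3 + sqrt(3)*exp(b)


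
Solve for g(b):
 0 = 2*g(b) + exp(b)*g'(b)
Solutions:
 g(b) = C1*exp(2*exp(-b))


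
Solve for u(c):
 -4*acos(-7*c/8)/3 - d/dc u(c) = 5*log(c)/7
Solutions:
 u(c) = C1 - 5*c*log(c)/7 - 4*c*acos(-7*c/8)/3 + 5*c/7 - 4*sqrt(64 - 49*c^2)/21


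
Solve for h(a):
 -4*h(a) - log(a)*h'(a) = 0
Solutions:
 h(a) = C1*exp(-4*li(a))


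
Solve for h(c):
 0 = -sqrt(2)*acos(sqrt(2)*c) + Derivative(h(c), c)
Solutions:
 h(c) = C1 + sqrt(2)*(c*acos(sqrt(2)*c) - sqrt(2)*sqrt(1 - 2*c^2)/2)


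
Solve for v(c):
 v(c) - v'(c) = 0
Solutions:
 v(c) = C1*exp(c)


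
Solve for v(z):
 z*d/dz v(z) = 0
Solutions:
 v(z) = C1


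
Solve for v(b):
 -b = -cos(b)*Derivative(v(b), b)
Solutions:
 v(b) = C1 + Integral(b/cos(b), b)


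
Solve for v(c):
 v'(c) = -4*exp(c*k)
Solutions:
 v(c) = C1 - 4*exp(c*k)/k


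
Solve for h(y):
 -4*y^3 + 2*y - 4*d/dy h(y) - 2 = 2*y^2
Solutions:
 h(y) = C1 - y^4/4 - y^3/6 + y^2/4 - y/2


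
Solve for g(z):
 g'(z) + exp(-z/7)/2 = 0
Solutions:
 g(z) = C1 + 7*exp(-z/7)/2


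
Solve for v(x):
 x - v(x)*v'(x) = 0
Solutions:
 v(x) = -sqrt(C1 + x^2)
 v(x) = sqrt(C1 + x^2)


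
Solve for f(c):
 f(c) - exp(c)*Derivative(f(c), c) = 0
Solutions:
 f(c) = C1*exp(-exp(-c))


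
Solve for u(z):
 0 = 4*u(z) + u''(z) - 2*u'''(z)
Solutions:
 u(z) = C1*exp(z*(-(12*sqrt(327) + 217)^(1/3) - 1/(12*sqrt(327) + 217)^(1/3) + 2)/12)*sin(sqrt(3)*z*(-(12*sqrt(327) + 217)^(1/3) + (12*sqrt(327) + 217)^(-1/3))/12) + C2*exp(z*(-(12*sqrt(327) + 217)^(1/3) - 1/(12*sqrt(327) + 217)^(1/3) + 2)/12)*cos(sqrt(3)*z*(-(12*sqrt(327) + 217)^(1/3) + (12*sqrt(327) + 217)^(-1/3))/12) + C3*exp(z*((12*sqrt(327) + 217)^(-1/3) + 1 + (12*sqrt(327) + 217)^(1/3))/6)


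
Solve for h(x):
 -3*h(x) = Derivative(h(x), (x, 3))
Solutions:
 h(x) = C3*exp(-3^(1/3)*x) + (C1*sin(3^(5/6)*x/2) + C2*cos(3^(5/6)*x/2))*exp(3^(1/3)*x/2)


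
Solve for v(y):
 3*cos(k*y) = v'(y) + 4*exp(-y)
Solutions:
 v(y) = C1 + 4*exp(-y) + 3*sin(k*y)/k


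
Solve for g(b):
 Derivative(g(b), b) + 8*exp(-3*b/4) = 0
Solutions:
 g(b) = C1 + 32*exp(-3*b/4)/3


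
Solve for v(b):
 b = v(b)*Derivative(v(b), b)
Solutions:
 v(b) = -sqrt(C1 + b^2)
 v(b) = sqrt(C1 + b^2)


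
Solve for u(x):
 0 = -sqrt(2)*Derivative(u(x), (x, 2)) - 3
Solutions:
 u(x) = C1 + C2*x - 3*sqrt(2)*x^2/4


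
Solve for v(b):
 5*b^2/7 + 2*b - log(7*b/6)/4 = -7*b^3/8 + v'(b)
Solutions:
 v(b) = C1 + 7*b^4/32 + 5*b^3/21 + b^2 - b*log(b)/4 - b*log(7)/4 + b/4 + b*log(6)/4


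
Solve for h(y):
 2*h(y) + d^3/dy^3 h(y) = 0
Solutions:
 h(y) = C3*exp(-2^(1/3)*y) + (C1*sin(2^(1/3)*sqrt(3)*y/2) + C2*cos(2^(1/3)*sqrt(3)*y/2))*exp(2^(1/3)*y/2)


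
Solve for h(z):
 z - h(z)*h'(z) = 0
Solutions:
 h(z) = -sqrt(C1 + z^2)
 h(z) = sqrt(C1 + z^2)


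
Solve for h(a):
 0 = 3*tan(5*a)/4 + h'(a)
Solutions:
 h(a) = C1 + 3*log(cos(5*a))/20


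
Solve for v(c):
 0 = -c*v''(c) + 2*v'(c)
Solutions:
 v(c) = C1 + C2*c^3


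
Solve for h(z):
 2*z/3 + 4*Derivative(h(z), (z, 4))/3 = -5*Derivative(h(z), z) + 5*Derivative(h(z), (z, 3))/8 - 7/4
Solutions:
 h(z) = C1 + C2*exp(z*(5*5^(2/3)/(64*sqrt(36714) + 12263)^(1/3) + 10 + 5^(1/3)*(64*sqrt(36714) + 12263)^(1/3))/64)*sin(sqrt(3)*5^(1/3)*z*(-(64*sqrt(36714) + 12263)^(1/3) + 5*5^(1/3)/(64*sqrt(36714) + 12263)^(1/3))/64) + C3*exp(z*(5*5^(2/3)/(64*sqrt(36714) + 12263)^(1/3) + 10 + 5^(1/3)*(64*sqrt(36714) + 12263)^(1/3))/64)*cos(sqrt(3)*5^(1/3)*z*(-(64*sqrt(36714) + 12263)^(1/3) + 5*5^(1/3)/(64*sqrt(36714) + 12263)^(1/3))/64) + C4*exp(z*(-5^(1/3)*(64*sqrt(36714) + 12263)^(1/3) - 5*5^(2/3)/(64*sqrt(36714) + 12263)^(1/3) + 5)/32) - z^2/15 - 7*z/20


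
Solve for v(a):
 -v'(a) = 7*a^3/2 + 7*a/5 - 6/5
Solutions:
 v(a) = C1 - 7*a^4/8 - 7*a^2/10 + 6*a/5


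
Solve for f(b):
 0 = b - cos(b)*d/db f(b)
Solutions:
 f(b) = C1 + Integral(b/cos(b), b)


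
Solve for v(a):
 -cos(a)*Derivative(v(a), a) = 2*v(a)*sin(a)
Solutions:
 v(a) = C1*cos(a)^2


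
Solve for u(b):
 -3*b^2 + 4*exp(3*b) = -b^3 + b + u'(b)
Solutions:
 u(b) = C1 + b^4/4 - b^3 - b^2/2 + 4*exp(3*b)/3


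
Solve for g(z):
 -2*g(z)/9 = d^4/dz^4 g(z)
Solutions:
 g(z) = (C1*sin(2^(3/4)*sqrt(3)*z/6) + C2*cos(2^(3/4)*sqrt(3)*z/6))*exp(-2^(3/4)*sqrt(3)*z/6) + (C3*sin(2^(3/4)*sqrt(3)*z/6) + C4*cos(2^(3/4)*sqrt(3)*z/6))*exp(2^(3/4)*sqrt(3)*z/6)


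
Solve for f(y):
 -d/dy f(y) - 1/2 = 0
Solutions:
 f(y) = C1 - y/2


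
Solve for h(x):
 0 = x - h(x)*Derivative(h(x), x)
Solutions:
 h(x) = -sqrt(C1 + x^2)
 h(x) = sqrt(C1 + x^2)


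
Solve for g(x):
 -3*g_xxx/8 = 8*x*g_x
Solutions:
 g(x) = C1 + Integral(C2*airyai(-4*3^(2/3)*x/3) + C3*airybi(-4*3^(2/3)*x/3), x)


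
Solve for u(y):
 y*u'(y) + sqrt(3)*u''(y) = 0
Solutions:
 u(y) = C1 + C2*erf(sqrt(2)*3^(3/4)*y/6)


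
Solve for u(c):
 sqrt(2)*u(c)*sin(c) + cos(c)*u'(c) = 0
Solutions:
 u(c) = C1*cos(c)^(sqrt(2))


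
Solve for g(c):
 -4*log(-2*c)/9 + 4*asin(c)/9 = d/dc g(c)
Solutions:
 g(c) = C1 - 4*c*log(-c)/9 + 4*c*asin(c)/9 - 4*c*log(2)/9 + 4*c/9 + 4*sqrt(1 - c^2)/9


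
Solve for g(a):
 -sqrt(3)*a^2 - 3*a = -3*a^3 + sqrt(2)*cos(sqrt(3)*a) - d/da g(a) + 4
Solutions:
 g(a) = C1 - 3*a^4/4 + sqrt(3)*a^3/3 + 3*a^2/2 + 4*a + sqrt(6)*sin(sqrt(3)*a)/3


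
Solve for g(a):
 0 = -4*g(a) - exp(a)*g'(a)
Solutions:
 g(a) = C1*exp(4*exp(-a))


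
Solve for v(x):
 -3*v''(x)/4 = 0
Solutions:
 v(x) = C1 + C2*x


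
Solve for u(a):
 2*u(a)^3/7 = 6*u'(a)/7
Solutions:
 u(a) = -sqrt(6)*sqrt(-1/(C1 + a))/2
 u(a) = sqrt(6)*sqrt(-1/(C1 + a))/2


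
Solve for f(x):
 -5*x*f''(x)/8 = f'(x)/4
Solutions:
 f(x) = C1 + C2*x^(3/5)


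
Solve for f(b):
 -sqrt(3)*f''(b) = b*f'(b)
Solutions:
 f(b) = C1 + C2*erf(sqrt(2)*3^(3/4)*b/6)


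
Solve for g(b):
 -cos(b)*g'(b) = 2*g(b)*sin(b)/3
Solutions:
 g(b) = C1*cos(b)^(2/3)


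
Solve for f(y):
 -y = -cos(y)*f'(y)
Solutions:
 f(y) = C1 + Integral(y/cos(y), y)


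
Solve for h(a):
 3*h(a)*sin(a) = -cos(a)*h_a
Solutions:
 h(a) = C1*cos(a)^3


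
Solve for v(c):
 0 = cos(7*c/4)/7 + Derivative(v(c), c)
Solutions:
 v(c) = C1 - 4*sin(7*c/4)/49


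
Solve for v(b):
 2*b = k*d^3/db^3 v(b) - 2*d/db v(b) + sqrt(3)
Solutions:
 v(b) = C1 + C2*exp(-sqrt(2)*b*sqrt(1/k)) + C3*exp(sqrt(2)*b*sqrt(1/k)) - b^2/2 + sqrt(3)*b/2


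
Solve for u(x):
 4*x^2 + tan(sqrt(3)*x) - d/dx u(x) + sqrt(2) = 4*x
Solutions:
 u(x) = C1 + 4*x^3/3 - 2*x^2 + sqrt(2)*x - sqrt(3)*log(cos(sqrt(3)*x))/3


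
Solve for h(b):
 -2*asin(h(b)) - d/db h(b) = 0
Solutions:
 Integral(1/asin(_y), (_y, h(b))) = C1 - 2*b


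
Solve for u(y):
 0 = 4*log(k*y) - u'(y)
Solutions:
 u(y) = C1 + 4*y*log(k*y) - 4*y


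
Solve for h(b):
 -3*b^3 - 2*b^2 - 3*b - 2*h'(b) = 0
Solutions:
 h(b) = C1 - 3*b^4/8 - b^3/3 - 3*b^2/4


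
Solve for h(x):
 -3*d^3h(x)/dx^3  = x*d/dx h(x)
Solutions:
 h(x) = C1 + Integral(C2*airyai(-3^(2/3)*x/3) + C3*airybi(-3^(2/3)*x/3), x)


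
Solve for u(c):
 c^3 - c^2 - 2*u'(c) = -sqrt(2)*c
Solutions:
 u(c) = C1 + c^4/8 - c^3/6 + sqrt(2)*c^2/4


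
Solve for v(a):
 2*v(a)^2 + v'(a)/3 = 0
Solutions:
 v(a) = 1/(C1 + 6*a)


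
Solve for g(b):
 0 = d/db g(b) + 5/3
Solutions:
 g(b) = C1 - 5*b/3


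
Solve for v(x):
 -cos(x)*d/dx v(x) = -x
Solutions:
 v(x) = C1 + Integral(x/cos(x), x)


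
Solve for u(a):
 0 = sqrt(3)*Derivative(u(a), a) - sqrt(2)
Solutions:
 u(a) = C1 + sqrt(6)*a/3


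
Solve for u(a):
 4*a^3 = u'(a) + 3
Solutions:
 u(a) = C1 + a^4 - 3*a


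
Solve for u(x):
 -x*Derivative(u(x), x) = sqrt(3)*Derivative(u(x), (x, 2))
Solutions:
 u(x) = C1 + C2*erf(sqrt(2)*3^(3/4)*x/6)


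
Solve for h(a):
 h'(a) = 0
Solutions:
 h(a) = C1


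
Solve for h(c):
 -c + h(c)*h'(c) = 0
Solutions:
 h(c) = -sqrt(C1 + c^2)
 h(c) = sqrt(C1 + c^2)


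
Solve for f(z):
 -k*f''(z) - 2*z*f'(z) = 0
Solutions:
 f(z) = C1 + C2*sqrt(k)*erf(z*sqrt(1/k))


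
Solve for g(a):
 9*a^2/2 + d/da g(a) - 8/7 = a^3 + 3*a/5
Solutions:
 g(a) = C1 + a^4/4 - 3*a^3/2 + 3*a^2/10 + 8*a/7


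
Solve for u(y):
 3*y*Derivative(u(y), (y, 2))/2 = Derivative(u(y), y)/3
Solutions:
 u(y) = C1 + C2*y^(11/9)


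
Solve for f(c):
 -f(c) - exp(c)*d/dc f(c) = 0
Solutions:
 f(c) = C1*exp(exp(-c))


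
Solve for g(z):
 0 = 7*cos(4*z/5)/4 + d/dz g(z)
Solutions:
 g(z) = C1 - 35*sin(4*z/5)/16


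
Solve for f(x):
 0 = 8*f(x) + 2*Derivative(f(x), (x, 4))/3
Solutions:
 f(x) = (C1*sin(3^(1/4)*x) + C2*cos(3^(1/4)*x))*exp(-3^(1/4)*x) + (C3*sin(3^(1/4)*x) + C4*cos(3^(1/4)*x))*exp(3^(1/4)*x)


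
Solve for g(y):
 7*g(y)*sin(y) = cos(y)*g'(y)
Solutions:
 g(y) = C1/cos(y)^7


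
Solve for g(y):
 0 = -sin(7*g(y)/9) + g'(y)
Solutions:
 -y + 9*log(cos(7*g(y)/9) - 1)/14 - 9*log(cos(7*g(y)/9) + 1)/14 = C1


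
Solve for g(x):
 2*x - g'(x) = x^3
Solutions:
 g(x) = C1 - x^4/4 + x^2


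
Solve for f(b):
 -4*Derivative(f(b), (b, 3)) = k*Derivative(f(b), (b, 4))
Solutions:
 f(b) = C1 + C2*b + C3*b^2 + C4*exp(-4*b/k)


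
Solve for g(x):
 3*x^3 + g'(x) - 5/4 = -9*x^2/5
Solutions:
 g(x) = C1 - 3*x^4/4 - 3*x^3/5 + 5*x/4


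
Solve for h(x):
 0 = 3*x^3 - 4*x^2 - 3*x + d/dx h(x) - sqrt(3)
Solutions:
 h(x) = C1 - 3*x^4/4 + 4*x^3/3 + 3*x^2/2 + sqrt(3)*x


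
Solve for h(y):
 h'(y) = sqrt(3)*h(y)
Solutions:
 h(y) = C1*exp(sqrt(3)*y)


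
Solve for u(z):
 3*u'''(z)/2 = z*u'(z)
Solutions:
 u(z) = C1 + Integral(C2*airyai(2^(1/3)*3^(2/3)*z/3) + C3*airybi(2^(1/3)*3^(2/3)*z/3), z)


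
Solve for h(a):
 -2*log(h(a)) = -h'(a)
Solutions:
 li(h(a)) = C1 + 2*a


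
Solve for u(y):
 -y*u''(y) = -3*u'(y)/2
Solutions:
 u(y) = C1 + C2*y^(5/2)


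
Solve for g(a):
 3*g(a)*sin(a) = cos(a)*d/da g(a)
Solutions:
 g(a) = C1/cos(a)^3


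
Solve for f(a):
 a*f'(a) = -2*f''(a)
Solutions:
 f(a) = C1 + C2*erf(a/2)


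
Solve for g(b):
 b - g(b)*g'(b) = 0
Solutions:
 g(b) = -sqrt(C1 + b^2)
 g(b) = sqrt(C1 + b^2)


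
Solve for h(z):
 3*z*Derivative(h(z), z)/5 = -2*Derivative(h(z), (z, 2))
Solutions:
 h(z) = C1 + C2*erf(sqrt(15)*z/10)


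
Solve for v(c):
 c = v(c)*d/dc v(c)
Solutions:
 v(c) = -sqrt(C1 + c^2)
 v(c) = sqrt(C1 + c^2)


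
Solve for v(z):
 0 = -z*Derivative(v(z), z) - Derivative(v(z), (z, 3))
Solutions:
 v(z) = C1 + Integral(C2*airyai(-z) + C3*airybi(-z), z)


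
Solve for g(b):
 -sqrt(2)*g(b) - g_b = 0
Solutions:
 g(b) = C1*exp(-sqrt(2)*b)


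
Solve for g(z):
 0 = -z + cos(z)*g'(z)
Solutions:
 g(z) = C1 + Integral(z/cos(z), z)


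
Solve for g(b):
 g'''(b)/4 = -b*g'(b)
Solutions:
 g(b) = C1 + Integral(C2*airyai(-2^(2/3)*b) + C3*airybi(-2^(2/3)*b), b)


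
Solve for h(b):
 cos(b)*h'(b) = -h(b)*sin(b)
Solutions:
 h(b) = C1*cos(b)


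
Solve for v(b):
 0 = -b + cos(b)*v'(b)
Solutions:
 v(b) = C1 + Integral(b/cos(b), b)


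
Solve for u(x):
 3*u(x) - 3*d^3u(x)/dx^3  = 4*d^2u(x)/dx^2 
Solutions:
 u(x) = C1*exp(-x*(32*2^(1/3)/(27*sqrt(473) + 601)^(1/3) + 16 + 2^(2/3)*(27*sqrt(473) + 601)^(1/3))/36)*sin(2^(1/3)*sqrt(3)*x*(-2^(1/3)*(27*sqrt(473) + 601)^(1/3) + 32/(27*sqrt(473) + 601)^(1/3))/36) + C2*exp(-x*(32*2^(1/3)/(27*sqrt(473) + 601)^(1/3) + 16 + 2^(2/3)*(27*sqrt(473) + 601)^(1/3))/36)*cos(2^(1/3)*sqrt(3)*x*(-2^(1/3)*(27*sqrt(473) + 601)^(1/3) + 32/(27*sqrt(473) + 601)^(1/3))/36) + C3*exp(x*(-8 + 32*2^(1/3)/(27*sqrt(473) + 601)^(1/3) + 2^(2/3)*(27*sqrt(473) + 601)^(1/3))/18)


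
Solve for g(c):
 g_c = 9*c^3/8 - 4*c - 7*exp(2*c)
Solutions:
 g(c) = C1 + 9*c^4/32 - 2*c^2 - 7*exp(2*c)/2


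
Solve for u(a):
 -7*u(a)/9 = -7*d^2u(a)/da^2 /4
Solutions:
 u(a) = C1*exp(-2*a/3) + C2*exp(2*a/3)


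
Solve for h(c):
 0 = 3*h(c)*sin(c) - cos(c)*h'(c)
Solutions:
 h(c) = C1/cos(c)^3


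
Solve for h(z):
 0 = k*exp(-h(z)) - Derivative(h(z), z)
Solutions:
 h(z) = log(C1 + k*z)


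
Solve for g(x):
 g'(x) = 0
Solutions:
 g(x) = C1


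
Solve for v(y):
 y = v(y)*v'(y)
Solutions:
 v(y) = -sqrt(C1 + y^2)
 v(y) = sqrt(C1 + y^2)


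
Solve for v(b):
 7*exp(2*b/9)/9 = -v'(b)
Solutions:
 v(b) = C1 - 7*exp(2*b/9)/2


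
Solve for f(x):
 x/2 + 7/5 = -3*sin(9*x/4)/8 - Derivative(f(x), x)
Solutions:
 f(x) = C1 - x^2/4 - 7*x/5 + cos(9*x/4)/6


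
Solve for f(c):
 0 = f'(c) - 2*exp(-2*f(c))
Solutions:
 f(c) = log(-sqrt(C1 + 4*c))
 f(c) = log(C1 + 4*c)/2


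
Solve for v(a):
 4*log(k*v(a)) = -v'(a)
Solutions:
 li(k*v(a))/k = C1 - 4*a


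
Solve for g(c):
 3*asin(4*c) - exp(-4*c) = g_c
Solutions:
 g(c) = C1 + 3*c*asin(4*c) + 3*sqrt(1 - 16*c^2)/4 + exp(-4*c)/4


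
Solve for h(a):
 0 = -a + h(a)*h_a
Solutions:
 h(a) = -sqrt(C1 + a^2)
 h(a) = sqrt(C1 + a^2)


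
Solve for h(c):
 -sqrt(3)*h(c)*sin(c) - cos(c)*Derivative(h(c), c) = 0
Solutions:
 h(c) = C1*cos(c)^(sqrt(3))


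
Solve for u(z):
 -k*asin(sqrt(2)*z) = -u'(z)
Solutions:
 u(z) = C1 + k*(z*asin(sqrt(2)*z) + sqrt(2)*sqrt(1 - 2*z^2)/2)


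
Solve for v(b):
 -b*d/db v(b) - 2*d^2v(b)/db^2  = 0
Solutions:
 v(b) = C1 + C2*erf(b/2)


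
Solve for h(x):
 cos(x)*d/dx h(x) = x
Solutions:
 h(x) = C1 + Integral(x/cos(x), x)


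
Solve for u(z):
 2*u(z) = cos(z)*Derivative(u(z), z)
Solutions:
 u(z) = C1*(sin(z) + 1)/(sin(z) - 1)


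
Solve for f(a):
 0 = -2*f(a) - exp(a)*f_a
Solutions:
 f(a) = C1*exp(2*exp(-a))


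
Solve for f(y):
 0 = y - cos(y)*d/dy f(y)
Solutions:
 f(y) = C1 + Integral(y/cos(y), y)


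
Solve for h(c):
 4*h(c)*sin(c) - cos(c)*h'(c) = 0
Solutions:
 h(c) = C1/cos(c)^4


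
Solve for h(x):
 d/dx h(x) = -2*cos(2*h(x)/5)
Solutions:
 2*x - 5*log(sin(2*h(x)/5) - 1)/4 + 5*log(sin(2*h(x)/5) + 1)/4 = C1


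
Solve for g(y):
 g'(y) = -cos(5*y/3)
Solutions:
 g(y) = C1 - 3*sin(5*y/3)/5


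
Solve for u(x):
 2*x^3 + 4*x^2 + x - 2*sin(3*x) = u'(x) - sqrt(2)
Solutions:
 u(x) = C1 + x^4/2 + 4*x^3/3 + x^2/2 + sqrt(2)*x + 2*cos(3*x)/3


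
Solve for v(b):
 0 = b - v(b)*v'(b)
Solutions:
 v(b) = -sqrt(C1 + b^2)
 v(b) = sqrt(C1 + b^2)


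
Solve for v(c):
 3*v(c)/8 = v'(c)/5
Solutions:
 v(c) = C1*exp(15*c/8)


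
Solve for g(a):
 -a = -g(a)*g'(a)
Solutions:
 g(a) = -sqrt(C1 + a^2)
 g(a) = sqrt(C1 + a^2)


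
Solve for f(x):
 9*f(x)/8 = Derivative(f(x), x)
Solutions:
 f(x) = C1*exp(9*x/8)


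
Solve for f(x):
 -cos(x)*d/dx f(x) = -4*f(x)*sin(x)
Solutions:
 f(x) = C1/cos(x)^4


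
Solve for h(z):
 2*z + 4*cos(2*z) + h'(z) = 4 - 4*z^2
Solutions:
 h(z) = C1 - 4*z^3/3 - z^2 + 4*z - 4*sin(z)*cos(z)


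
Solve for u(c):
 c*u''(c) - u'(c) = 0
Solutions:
 u(c) = C1 + C2*c^2


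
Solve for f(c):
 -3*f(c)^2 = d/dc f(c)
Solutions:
 f(c) = 1/(C1 + 3*c)


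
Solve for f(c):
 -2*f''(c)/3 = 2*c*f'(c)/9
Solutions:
 f(c) = C1 + C2*erf(sqrt(6)*c/6)


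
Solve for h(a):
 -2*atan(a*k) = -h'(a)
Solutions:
 h(a) = C1 + 2*Piecewise((a*atan(a*k) - log(a^2*k^2 + 1)/(2*k), Ne(k, 0)), (0, True))


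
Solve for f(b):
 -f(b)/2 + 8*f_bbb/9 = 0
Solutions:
 f(b) = C3*exp(6^(2/3)*b/4) + (C1*sin(3*2^(2/3)*3^(1/6)*b/8) + C2*cos(3*2^(2/3)*3^(1/6)*b/8))*exp(-6^(2/3)*b/8)


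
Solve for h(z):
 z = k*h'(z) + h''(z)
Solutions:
 h(z) = C1 + C2*exp(-k*z) + z^2/(2*k) - z/k^2


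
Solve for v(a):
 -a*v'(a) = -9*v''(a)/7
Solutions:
 v(a) = C1 + C2*erfi(sqrt(14)*a/6)


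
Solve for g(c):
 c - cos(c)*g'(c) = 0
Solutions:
 g(c) = C1 + Integral(c/cos(c), c)


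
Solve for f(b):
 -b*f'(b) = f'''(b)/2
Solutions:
 f(b) = C1 + Integral(C2*airyai(-2^(1/3)*b) + C3*airybi(-2^(1/3)*b), b)


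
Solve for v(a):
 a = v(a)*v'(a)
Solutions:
 v(a) = -sqrt(C1 + a^2)
 v(a) = sqrt(C1 + a^2)


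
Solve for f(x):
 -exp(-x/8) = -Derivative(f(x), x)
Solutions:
 f(x) = C1 - 8*exp(-x/8)


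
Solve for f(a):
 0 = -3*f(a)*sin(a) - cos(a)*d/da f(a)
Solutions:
 f(a) = C1*cos(a)^3


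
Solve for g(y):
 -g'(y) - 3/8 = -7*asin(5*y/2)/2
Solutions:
 g(y) = C1 + 7*y*asin(5*y/2)/2 - 3*y/8 + 7*sqrt(4 - 25*y^2)/10


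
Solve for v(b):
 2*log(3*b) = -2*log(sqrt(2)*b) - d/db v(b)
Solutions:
 v(b) = C1 - 4*b*log(b) - b*log(18) + 4*b


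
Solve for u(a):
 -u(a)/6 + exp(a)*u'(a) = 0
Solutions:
 u(a) = C1*exp(-exp(-a)/6)


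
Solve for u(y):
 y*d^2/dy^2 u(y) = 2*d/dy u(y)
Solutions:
 u(y) = C1 + C2*y^3


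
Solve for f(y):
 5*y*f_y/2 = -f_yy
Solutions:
 f(y) = C1 + C2*erf(sqrt(5)*y/2)


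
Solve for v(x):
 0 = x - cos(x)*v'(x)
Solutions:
 v(x) = C1 + Integral(x/cos(x), x)


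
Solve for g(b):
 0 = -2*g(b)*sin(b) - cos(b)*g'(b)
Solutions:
 g(b) = C1*cos(b)^2


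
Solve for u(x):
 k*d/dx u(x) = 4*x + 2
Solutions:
 u(x) = C1 + 2*x^2/k + 2*x/k


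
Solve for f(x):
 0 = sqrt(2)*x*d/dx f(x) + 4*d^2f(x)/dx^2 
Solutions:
 f(x) = C1 + C2*erf(2^(3/4)*x/4)


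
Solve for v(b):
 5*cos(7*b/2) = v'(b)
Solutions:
 v(b) = C1 + 10*sin(7*b/2)/7


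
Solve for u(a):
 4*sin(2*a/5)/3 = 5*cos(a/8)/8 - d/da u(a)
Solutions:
 u(a) = C1 + 5*sin(a/8) + 10*cos(2*a/5)/3


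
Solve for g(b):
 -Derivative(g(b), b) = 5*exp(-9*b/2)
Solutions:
 g(b) = C1 + 10*exp(-9*b/2)/9


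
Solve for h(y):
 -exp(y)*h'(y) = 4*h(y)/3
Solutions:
 h(y) = C1*exp(4*exp(-y)/3)


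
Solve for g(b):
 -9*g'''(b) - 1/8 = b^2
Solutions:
 g(b) = C1 + C2*b + C3*b^2 - b^5/540 - b^3/432


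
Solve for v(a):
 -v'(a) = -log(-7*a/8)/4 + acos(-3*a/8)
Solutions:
 v(a) = C1 + a*log(-a)/4 - a*acos(-3*a/8) - a*log(2) - a/4 + a*log(14)/4 - sqrt(64 - 9*a^2)/3


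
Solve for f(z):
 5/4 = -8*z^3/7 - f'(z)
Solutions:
 f(z) = C1 - 2*z^4/7 - 5*z/4


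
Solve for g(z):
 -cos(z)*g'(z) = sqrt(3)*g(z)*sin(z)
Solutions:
 g(z) = C1*cos(z)^(sqrt(3))


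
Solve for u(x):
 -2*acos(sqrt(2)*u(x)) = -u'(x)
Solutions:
 Integral(1/acos(sqrt(2)*_y), (_y, u(x))) = C1 + 2*x


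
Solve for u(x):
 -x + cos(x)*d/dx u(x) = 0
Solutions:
 u(x) = C1 + Integral(x/cos(x), x)


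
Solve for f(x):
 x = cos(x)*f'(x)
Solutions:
 f(x) = C1 + Integral(x/cos(x), x)


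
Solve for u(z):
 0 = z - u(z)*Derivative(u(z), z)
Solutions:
 u(z) = -sqrt(C1 + z^2)
 u(z) = sqrt(C1 + z^2)


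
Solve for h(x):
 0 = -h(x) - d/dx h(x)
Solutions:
 h(x) = C1*exp(-x)


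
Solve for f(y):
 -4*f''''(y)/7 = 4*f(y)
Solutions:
 f(y) = (C1*sin(sqrt(2)*7^(1/4)*y/2) + C2*cos(sqrt(2)*7^(1/4)*y/2))*exp(-sqrt(2)*7^(1/4)*y/2) + (C3*sin(sqrt(2)*7^(1/4)*y/2) + C4*cos(sqrt(2)*7^(1/4)*y/2))*exp(sqrt(2)*7^(1/4)*y/2)


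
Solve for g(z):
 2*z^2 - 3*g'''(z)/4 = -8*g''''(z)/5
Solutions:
 g(z) = C1 + C2*z + C3*z^2 + C4*exp(15*z/32) + 2*z^5/45 + 64*z^4/135 + 8192*z^3/2025


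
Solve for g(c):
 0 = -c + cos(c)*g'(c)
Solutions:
 g(c) = C1 + Integral(c/cos(c), c)


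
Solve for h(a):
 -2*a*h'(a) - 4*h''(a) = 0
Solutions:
 h(a) = C1 + C2*erf(a/2)


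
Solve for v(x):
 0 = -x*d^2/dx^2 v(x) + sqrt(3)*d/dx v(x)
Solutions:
 v(x) = C1 + C2*x^(1 + sqrt(3))


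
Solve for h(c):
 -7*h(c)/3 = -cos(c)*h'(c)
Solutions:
 h(c) = C1*(sin(c) + 1)^(7/6)/(sin(c) - 1)^(7/6)


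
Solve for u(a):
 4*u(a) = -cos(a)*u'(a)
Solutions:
 u(a) = C1*(sin(a)^2 - 2*sin(a) + 1)/(sin(a)^2 + 2*sin(a) + 1)


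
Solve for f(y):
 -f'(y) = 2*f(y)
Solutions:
 f(y) = C1*exp(-2*y)


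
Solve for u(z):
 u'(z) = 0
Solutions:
 u(z) = C1


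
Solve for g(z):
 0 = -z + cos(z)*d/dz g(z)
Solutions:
 g(z) = C1 + Integral(z/cos(z), z)


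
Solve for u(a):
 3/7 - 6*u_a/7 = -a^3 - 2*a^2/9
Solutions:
 u(a) = C1 + 7*a^4/24 + 7*a^3/81 + a/2


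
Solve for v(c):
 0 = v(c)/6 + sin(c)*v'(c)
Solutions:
 v(c) = C1*(cos(c) + 1)^(1/12)/(cos(c) - 1)^(1/12)


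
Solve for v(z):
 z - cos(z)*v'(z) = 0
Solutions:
 v(z) = C1 + Integral(z/cos(z), z)


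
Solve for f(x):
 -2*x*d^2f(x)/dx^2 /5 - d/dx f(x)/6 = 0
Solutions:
 f(x) = C1 + C2*x^(7/12)


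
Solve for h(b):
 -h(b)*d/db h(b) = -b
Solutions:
 h(b) = -sqrt(C1 + b^2)
 h(b) = sqrt(C1 + b^2)


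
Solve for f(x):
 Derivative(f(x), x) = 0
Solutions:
 f(x) = C1


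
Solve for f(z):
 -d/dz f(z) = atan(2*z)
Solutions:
 f(z) = C1 - z*atan(2*z) + log(4*z^2 + 1)/4


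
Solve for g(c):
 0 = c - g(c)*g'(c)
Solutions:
 g(c) = -sqrt(C1 + c^2)
 g(c) = sqrt(C1 + c^2)


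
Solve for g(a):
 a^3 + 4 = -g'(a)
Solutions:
 g(a) = C1 - a^4/4 - 4*a


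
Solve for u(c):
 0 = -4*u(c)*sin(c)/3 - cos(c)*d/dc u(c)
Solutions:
 u(c) = C1*cos(c)^(4/3)


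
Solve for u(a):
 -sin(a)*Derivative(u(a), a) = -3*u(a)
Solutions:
 u(a) = C1*(cos(a) - 1)^(3/2)/(cos(a) + 1)^(3/2)


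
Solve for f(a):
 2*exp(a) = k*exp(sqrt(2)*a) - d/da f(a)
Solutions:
 f(a) = C1 + sqrt(2)*k*exp(sqrt(2)*a)/2 - 2*exp(a)


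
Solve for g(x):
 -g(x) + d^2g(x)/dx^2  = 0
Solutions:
 g(x) = C1*exp(-x) + C2*exp(x)


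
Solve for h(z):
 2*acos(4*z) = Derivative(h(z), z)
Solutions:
 h(z) = C1 + 2*z*acos(4*z) - sqrt(1 - 16*z^2)/2


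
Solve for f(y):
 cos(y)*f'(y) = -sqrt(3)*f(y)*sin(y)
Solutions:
 f(y) = C1*cos(y)^(sqrt(3))


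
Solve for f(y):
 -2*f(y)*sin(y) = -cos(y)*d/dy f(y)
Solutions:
 f(y) = C1/cos(y)^2


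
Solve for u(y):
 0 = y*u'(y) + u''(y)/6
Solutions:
 u(y) = C1 + C2*erf(sqrt(3)*y)


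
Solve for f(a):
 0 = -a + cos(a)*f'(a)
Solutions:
 f(a) = C1 + Integral(a/cos(a), a)


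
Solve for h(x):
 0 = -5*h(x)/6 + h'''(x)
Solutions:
 h(x) = C3*exp(5^(1/3)*6^(2/3)*x/6) + (C1*sin(2^(2/3)*3^(1/6)*5^(1/3)*x/4) + C2*cos(2^(2/3)*3^(1/6)*5^(1/3)*x/4))*exp(-5^(1/3)*6^(2/3)*x/12)


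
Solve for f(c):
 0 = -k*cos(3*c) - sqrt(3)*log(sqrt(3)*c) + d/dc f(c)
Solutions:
 f(c) = C1 + sqrt(3)*c*(log(c) - 1) + sqrt(3)*c*log(3)/2 + k*sin(3*c)/3


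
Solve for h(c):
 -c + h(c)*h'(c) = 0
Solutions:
 h(c) = -sqrt(C1 + c^2)
 h(c) = sqrt(C1 + c^2)


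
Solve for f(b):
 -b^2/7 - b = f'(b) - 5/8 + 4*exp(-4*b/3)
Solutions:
 f(b) = C1 - b^3/21 - b^2/2 + 5*b/8 + 3*exp(-4*b/3)


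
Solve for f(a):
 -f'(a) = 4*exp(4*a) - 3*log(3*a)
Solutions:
 f(a) = C1 + 3*a*log(a) + 3*a*(-1 + log(3)) - exp(4*a)


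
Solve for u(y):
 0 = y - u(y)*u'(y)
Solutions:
 u(y) = -sqrt(C1 + y^2)
 u(y) = sqrt(C1 + y^2)


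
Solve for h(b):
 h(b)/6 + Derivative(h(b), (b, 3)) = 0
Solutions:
 h(b) = C3*exp(-6^(2/3)*b/6) + (C1*sin(2^(2/3)*3^(1/6)*b/4) + C2*cos(2^(2/3)*3^(1/6)*b/4))*exp(6^(2/3)*b/12)


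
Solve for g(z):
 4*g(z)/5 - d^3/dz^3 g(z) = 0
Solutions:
 g(z) = C3*exp(10^(2/3)*z/5) + (C1*sin(10^(2/3)*sqrt(3)*z/10) + C2*cos(10^(2/3)*sqrt(3)*z/10))*exp(-10^(2/3)*z/10)


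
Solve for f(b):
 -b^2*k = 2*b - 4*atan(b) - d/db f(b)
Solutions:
 f(b) = C1 + b^3*k/3 + b^2 - 4*b*atan(b) + 2*log(b^2 + 1)


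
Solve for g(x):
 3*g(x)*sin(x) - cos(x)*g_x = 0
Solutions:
 g(x) = C1/cos(x)^3


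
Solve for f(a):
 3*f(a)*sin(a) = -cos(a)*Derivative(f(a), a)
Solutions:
 f(a) = C1*cos(a)^3


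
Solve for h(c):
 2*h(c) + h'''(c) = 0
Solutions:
 h(c) = C3*exp(-2^(1/3)*c) + (C1*sin(2^(1/3)*sqrt(3)*c/2) + C2*cos(2^(1/3)*sqrt(3)*c/2))*exp(2^(1/3)*c/2)


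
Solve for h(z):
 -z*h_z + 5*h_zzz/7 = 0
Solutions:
 h(z) = C1 + Integral(C2*airyai(5^(2/3)*7^(1/3)*z/5) + C3*airybi(5^(2/3)*7^(1/3)*z/5), z)


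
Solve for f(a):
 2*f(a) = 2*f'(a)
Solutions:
 f(a) = C1*exp(a)


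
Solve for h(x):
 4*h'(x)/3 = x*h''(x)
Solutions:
 h(x) = C1 + C2*x^(7/3)


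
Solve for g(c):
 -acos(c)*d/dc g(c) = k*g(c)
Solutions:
 g(c) = C1*exp(-k*Integral(1/acos(c), c))


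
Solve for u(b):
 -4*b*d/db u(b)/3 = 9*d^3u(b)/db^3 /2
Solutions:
 u(b) = C1 + Integral(C2*airyai(-2*b/3) + C3*airybi(-2*b/3), b)


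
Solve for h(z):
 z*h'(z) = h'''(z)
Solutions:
 h(z) = C1 + Integral(C2*airyai(z) + C3*airybi(z), z)


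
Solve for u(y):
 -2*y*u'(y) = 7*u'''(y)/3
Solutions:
 u(y) = C1 + Integral(C2*airyai(-6^(1/3)*7^(2/3)*y/7) + C3*airybi(-6^(1/3)*7^(2/3)*y/7), y)


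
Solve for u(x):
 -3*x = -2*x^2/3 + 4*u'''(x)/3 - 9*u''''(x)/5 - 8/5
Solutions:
 u(x) = C1 + C2*x + C3*x^2 + C4*exp(20*x/27) + x^5/120 - 3*x^4/80 - x^3/400


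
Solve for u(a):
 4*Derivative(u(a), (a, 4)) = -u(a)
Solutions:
 u(a) = (C1*sin(a/2) + C2*cos(a/2))*exp(-a/2) + (C3*sin(a/2) + C4*cos(a/2))*exp(a/2)


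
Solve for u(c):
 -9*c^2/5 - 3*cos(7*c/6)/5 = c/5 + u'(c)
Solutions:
 u(c) = C1 - 3*c^3/5 - c^2/10 - 18*sin(7*c/6)/35


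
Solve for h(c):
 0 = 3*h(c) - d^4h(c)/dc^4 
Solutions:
 h(c) = C1*exp(-3^(1/4)*c) + C2*exp(3^(1/4)*c) + C3*sin(3^(1/4)*c) + C4*cos(3^(1/4)*c)


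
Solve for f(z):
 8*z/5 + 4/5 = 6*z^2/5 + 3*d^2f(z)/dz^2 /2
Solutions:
 f(z) = C1 + C2*z - z^4/15 + 8*z^3/45 + 4*z^2/15


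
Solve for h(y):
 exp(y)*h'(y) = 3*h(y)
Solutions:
 h(y) = C1*exp(-3*exp(-y))


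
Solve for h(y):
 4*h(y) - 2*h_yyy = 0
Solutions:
 h(y) = C3*exp(2^(1/3)*y) + (C1*sin(2^(1/3)*sqrt(3)*y/2) + C2*cos(2^(1/3)*sqrt(3)*y/2))*exp(-2^(1/3)*y/2)


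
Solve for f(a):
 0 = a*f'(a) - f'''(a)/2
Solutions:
 f(a) = C1 + Integral(C2*airyai(2^(1/3)*a) + C3*airybi(2^(1/3)*a), a)


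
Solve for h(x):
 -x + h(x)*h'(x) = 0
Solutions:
 h(x) = -sqrt(C1 + x^2)
 h(x) = sqrt(C1 + x^2)


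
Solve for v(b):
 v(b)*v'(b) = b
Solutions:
 v(b) = -sqrt(C1 + b^2)
 v(b) = sqrt(C1 + b^2)


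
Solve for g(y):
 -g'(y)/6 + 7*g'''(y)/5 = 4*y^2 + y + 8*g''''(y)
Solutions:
 g(y) = C1 + C2*exp(y*(49/(60*sqrt(86570) + 17657)^(1/3) + 14 + (60*sqrt(86570) + 17657)^(1/3))/240)*sin(sqrt(3)*y*(-(60*sqrt(86570) + 17657)^(1/3) + 49/(60*sqrt(86570) + 17657)^(1/3))/240) + C3*exp(y*(49/(60*sqrt(86570) + 17657)^(1/3) + 14 + (60*sqrt(86570) + 17657)^(1/3))/240)*cos(sqrt(3)*y*(-(60*sqrt(86570) + 17657)^(1/3) + 49/(60*sqrt(86570) + 17657)^(1/3))/240) + C4*exp(y*(-(60*sqrt(86570) + 17657)^(1/3) - 49/(60*sqrt(86570) + 17657)^(1/3) + 7)/120) - 8*y^3 - 3*y^2 - 2016*y/5


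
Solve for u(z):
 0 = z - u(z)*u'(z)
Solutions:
 u(z) = -sqrt(C1 + z^2)
 u(z) = sqrt(C1 + z^2)


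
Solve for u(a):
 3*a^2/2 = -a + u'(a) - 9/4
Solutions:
 u(a) = C1 + a^3/2 + a^2/2 + 9*a/4


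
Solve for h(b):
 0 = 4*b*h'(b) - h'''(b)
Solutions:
 h(b) = C1 + Integral(C2*airyai(2^(2/3)*b) + C3*airybi(2^(2/3)*b), b)


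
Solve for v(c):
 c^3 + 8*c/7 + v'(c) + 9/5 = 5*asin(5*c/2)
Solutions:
 v(c) = C1 - c^4/4 - 4*c^2/7 + 5*c*asin(5*c/2) - 9*c/5 + sqrt(4 - 25*c^2)


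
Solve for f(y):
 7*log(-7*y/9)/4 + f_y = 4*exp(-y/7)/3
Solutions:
 f(y) = C1 - 7*y*log(-y)/4 + 7*y*(-log(7) + 1 + 2*log(3))/4 - 28*exp(-y/7)/3


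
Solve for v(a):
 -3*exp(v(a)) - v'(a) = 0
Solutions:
 v(a) = log(1/(C1 + 3*a))


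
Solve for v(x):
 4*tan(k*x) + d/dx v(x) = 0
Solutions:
 v(x) = C1 - 4*Piecewise((-log(cos(k*x))/k, Ne(k, 0)), (0, True))


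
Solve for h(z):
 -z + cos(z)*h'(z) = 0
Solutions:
 h(z) = C1 + Integral(z/cos(z), z)


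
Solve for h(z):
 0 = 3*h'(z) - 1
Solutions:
 h(z) = C1 + z/3


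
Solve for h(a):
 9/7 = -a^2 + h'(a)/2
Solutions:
 h(a) = C1 + 2*a^3/3 + 18*a/7


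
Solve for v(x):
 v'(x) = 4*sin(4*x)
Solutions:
 v(x) = C1 - cos(4*x)


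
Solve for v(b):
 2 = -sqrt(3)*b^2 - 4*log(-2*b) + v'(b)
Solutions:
 v(b) = C1 + sqrt(3)*b^3/3 + 4*b*log(-b) + 2*b*(-1 + 2*log(2))


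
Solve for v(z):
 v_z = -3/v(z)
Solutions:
 v(z) = -sqrt(C1 - 6*z)
 v(z) = sqrt(C1 - 6*z)


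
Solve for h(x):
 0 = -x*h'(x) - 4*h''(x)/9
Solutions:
 h(x) = C1 + C2*erf(3*sqrt(2)*x/4)


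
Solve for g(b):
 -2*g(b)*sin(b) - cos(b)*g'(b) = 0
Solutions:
 g(b) = C1*cos(b)^2


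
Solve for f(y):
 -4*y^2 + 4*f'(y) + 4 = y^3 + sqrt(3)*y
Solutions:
 f(y) = C1 + y^4/16 + y^3/3 + sqrt(3)*y^2/8 - y


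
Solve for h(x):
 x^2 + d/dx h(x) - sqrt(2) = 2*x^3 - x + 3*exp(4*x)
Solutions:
 h(x) = C1 + x^4/2 - x^3/3 - x^2/2 + sqrt(2)*x + 3*exp(4*x)/4


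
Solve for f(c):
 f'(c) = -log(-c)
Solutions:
 f(c) = C1 - c*log(-c) + c


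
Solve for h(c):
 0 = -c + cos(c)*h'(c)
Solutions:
 h(c) = C1 + Integral(c/cos(c), c)


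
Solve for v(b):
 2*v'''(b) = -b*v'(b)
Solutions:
 v(b) = C1 + Integral(C2*airyai(-2^(2/3)*b/2) + C3*airybi(-2^(2/3)*b/2), b)


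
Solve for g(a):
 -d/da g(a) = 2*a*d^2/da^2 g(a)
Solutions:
 g(a) = C1 + C2*sqrt(a)


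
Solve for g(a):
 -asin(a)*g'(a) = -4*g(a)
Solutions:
 g(a) = C1*exp(4*Integral(1/asin(a), a))


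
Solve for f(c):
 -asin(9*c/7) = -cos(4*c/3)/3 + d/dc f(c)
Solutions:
 f(c) = C1 - c*asin(9*c/7) - sqrt(49 - 81*c^2)/9 + sin(4*c/3)/4


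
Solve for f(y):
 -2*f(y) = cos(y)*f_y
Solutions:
 f(y) = C1*(sin(y) - 1)/(sin(y) + 1)


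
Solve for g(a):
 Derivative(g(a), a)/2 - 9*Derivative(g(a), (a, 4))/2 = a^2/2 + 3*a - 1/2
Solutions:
 g(a) = C1 + C4*exp(3^(1/3)*a/3) + a^3/3 + 3*a^2 - a + (C2*sin(3^(5/6)*a/6) + C3*cos(3^(5/6)*a/6))*exp(-3^(1/3)*a/6)


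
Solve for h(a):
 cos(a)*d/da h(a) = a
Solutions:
 h(a) = C1 + Integral(a/cos(a), a)


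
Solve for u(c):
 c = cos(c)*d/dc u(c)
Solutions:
 u(c) = C1 + Integral(c/cos(c), c)


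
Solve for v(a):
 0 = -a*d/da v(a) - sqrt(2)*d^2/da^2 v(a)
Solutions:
 v(a) = C1 + C2*erf(2^(1/4)*a/2)


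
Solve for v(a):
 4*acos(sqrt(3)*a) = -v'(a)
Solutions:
 v(a) = C1 - 4*a*acos(sqrt(3)*a) + 4*sqrt(3)*sqrt(1 - 3*a^2)/3


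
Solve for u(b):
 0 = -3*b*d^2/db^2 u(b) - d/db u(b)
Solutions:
 u(b) = C1 + C2*b^(2/3)


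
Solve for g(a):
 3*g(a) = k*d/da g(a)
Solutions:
 g(a) = C1*exp(3*a/k)


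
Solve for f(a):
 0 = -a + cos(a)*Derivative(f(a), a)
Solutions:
 f(a) = C1 + Integral(a/cos(a), a)


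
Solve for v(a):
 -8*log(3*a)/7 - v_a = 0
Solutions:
 v(a) = C1 - 8*a*log(a)/7 - 8*a*log(3)/7 + 8*a/7


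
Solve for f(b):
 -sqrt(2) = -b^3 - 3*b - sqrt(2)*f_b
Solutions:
 f(b) = C1 - sqrt(2)*b^4/8 - 3*sqrt(2)*b^2/4 + b


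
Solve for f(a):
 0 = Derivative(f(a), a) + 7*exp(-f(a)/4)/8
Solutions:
 f(a) = 4*log(C1 - 7*a/32)


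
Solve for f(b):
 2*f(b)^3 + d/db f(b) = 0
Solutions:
 f(b) = -sqrt(2)*sqrt(-1/(C1 - 2*b))/2
 f(b) = sqrt(2)*sqrt(-1/(C1 - 2*b))/2


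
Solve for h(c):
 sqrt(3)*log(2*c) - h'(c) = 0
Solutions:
 h(c) = C1 + sqrt(3)*c*log(c) - sqrt(3)*c + sqrt(3)*c*log(2)


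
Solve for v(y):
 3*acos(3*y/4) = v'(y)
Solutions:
 v(y) = C1 + 3*y*acos(3*y/4) - sqrt(16 - 9*y^2)


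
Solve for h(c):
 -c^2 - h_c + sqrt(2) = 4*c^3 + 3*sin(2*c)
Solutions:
 h(c) = C1 - c^4 - c^3/3 + sqrt(2)*c + 3*cos(2*c)/2


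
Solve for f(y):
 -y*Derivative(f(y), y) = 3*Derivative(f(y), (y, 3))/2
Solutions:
 f(y) = C1 + Integral(C2*airyai(-2^(1/3)*3^(2/3)*y/3) + C3*airybi(-2^(1/3)*3^(2/3)*y/3), y)


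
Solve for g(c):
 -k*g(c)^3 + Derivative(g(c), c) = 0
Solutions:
 g(c) = -sqrt(2)*sqrt(-1/(C1 + c*k))/2
 g(c) = sqrt(2)*sqrt(-1/(C1 + c*k))/2


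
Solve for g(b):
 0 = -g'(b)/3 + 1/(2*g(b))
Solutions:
 g(b) = -sqrt(C1 + 3*b)
 g(b) = sqrt(C1 + 3*b)


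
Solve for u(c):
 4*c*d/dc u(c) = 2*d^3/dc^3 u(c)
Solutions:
 u(c) = C1 + Integral(C2*airyai(2^(1/3)*c) + C3*airybi(2^(1/3)*c), c)


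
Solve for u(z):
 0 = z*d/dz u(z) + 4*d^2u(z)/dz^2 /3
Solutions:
 u(z) = C1 + C2*erf(sqrt(6)*z/4)


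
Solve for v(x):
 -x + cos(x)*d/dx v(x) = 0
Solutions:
 v(x) = C1 + Integral(x/cos(x), x)


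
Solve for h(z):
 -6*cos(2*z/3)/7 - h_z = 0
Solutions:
 h(z) = C1 - 9*sin(2*z/3)/7


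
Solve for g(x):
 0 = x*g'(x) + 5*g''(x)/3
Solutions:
 g(x) = C1 + C2*erf(sqrt(30)*x/10)


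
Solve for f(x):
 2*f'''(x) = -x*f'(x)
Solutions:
 f(x) = C1 + Integral(C2*airyai(-2^(2/3)*x/2) + C3*airybi(-2^(2/3)*x/2), x)


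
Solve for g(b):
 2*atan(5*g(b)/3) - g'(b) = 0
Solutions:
 Integral(1/atan(5*_y/3), (_y, g(b))) = C1 + 2*b


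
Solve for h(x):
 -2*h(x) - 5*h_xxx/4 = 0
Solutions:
 h(x) = C3*exp(-2*5^(2/3)*x/5) + (C1*sin(sqrt(3)*5^(2/3)*x/5) + C2*cos(sqrt(3)*5^(2/3)*x/5))*exp(5^(2/3)*x/5)


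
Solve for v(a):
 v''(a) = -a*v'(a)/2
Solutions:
 v(a) = C1 + C2*erf(a/2)


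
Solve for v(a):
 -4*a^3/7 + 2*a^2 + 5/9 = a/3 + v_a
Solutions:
 v(a) = C1 - a^4/7 + 2*a^3/3 - a^2/6 + 5*a/9


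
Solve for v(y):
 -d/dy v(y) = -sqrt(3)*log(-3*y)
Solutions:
 v(y) = C1 + sqrt(3)*y*log(-y) + sqrt(3)*y*(-1 + log(3))


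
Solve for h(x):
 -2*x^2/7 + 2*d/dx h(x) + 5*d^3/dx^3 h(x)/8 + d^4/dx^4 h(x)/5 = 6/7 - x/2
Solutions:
 h(x) = C1 + C2*exp(x*(-50 + 125*5^(2/3)/(96*sqrt(30111) + 16949)^(1/3) + 5^(1/3)*(96*sqrt(30111) + 16949)^(1/3))/48)*sin(sqrt(3)*5^(1/3)*x*(-(96*sqrt(30111) + 16949)^(1/3) + 125*5^(1/3)/(96*sqrt(30111) + 16949)^(1/3))/48) + C3*exp(x*(-50 + 125*5^(2/3)/(96*sqrt(30111) + 16949)^(1/3) + 5^(1/3)*(96*sqrt(30111) + 16949)^(1/3))/48)*cos(sqrt(3)*5^(1/3)*x*(-(96*sqrt(30111) + 16949)^(1/3) + 125*5^(1/3)/(96*sqrt(30111) + 16949)^(1/3))/48) + C4*exp(-x*(125*5^(2/3)/(96*sqrt(30111) + 16949)^(1/3) + 25 + 5^(1/3)*(96*sqrt(30111) + 16949)^(1/3))/24) + x^3/21 - x^2/8 + 19*x/56


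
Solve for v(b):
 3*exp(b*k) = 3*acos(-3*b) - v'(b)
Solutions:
 v(b) = C1 + 3*b*acos(-3*b) + sqrt(1 - 9*b^2) - 3*Piecewise((exp(b*k)/k, Ne(k, 0)), (b, True))


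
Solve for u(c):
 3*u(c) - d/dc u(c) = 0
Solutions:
 u(c) = C1*exp(3*c)


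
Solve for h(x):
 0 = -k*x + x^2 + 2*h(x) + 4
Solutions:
 h(x) = k*x/2 - x^2/2 - 2


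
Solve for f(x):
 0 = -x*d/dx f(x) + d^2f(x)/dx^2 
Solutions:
 f(x) = C1 + C2*erfi(sqrt(2)*x/2)


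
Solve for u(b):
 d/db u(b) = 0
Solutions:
 u(b) = C1


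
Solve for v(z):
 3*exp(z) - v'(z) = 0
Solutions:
 v(z) = C1 + 3*exp(z)


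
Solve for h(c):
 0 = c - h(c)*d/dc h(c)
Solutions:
 h(c) = -sqrt(C1 + c^2)
 h(c) = sqrt(C1 + c^2)


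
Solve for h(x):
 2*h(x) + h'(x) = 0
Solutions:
 h(x) = C1*exp(-2*x)


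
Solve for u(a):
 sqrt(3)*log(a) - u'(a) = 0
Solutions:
 u(a) = C1 + sqrt(3)*a*log(a) - sqrt(3)*a


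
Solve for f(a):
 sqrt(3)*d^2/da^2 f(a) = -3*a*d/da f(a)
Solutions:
 f(a) = C1 + C2*erf(sqrt(2)*3^(1/4)*a/2)


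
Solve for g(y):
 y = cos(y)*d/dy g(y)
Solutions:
 g(y) = C1 + Integral(y/cos(y), y)


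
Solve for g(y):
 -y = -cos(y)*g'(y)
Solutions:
 g(y) = C1 + Integral(y/cos(y), y)


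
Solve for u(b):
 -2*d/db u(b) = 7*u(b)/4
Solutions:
 u(b) = C1*exp(-7*b/8)


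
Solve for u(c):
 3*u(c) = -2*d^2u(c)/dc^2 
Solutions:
 u(c) = C1*sin(sqrt(6)*c/2) + C2*cos(sqrt(6)*c/2)


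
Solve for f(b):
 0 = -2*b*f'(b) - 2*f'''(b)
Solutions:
 f(b) = C1 + Integral(C2*airyai(-b) + C3*airybi(-b), b)


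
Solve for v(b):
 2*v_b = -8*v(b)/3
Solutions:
 v(b) = C1*exp(-4*b/3)


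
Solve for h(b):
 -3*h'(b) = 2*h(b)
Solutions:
 h(b) = C1*exp(-2*b/3)


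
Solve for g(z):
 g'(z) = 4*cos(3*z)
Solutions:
 g(z) = C1 + 4*sin(3*z)/3


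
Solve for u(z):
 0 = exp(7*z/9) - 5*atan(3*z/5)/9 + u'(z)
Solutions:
 u(z) = C1 + 5*z*atan(3*z/5)/9 - 9*exp(7*z/9)/7 - 25*log(9*z^2 + 25)/54


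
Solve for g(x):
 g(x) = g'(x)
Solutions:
 g(x) = C1*exp(x)


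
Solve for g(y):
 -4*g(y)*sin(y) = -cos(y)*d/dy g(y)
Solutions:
 g(y) = C1/cos(y)^4


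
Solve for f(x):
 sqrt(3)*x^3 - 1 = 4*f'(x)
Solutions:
 f(x) = C1 + sqrt(3)*x^4/16 - x/4


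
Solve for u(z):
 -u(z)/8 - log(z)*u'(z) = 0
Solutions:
 u(z) = C1*exp(-li(z)/8)


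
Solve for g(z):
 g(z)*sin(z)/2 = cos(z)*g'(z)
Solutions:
 g(z) = C1/sqrt(cos(z))


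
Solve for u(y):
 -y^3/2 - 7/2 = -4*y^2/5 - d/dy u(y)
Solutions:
 u(y) = C1 + y^4/8 - 4*y^3/15 + 7*y/2


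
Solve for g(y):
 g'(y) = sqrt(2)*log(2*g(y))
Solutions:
 -sqrt(2)*Integral(1/(log(_y) + log(2)), (_y, g(y)))/2 = C1 - y


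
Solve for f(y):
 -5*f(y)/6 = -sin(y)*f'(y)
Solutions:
 f(y) = C1*(cos(y) - 1)^(5/12)/(cos(y) + 1)^(5/12)


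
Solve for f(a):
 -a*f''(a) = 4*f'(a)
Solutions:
 f(a) = C1 + C2/a^3


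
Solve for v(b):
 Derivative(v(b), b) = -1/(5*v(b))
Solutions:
 v(b) = -sqrt(C1 - 10*b)/5
 v(b) = sqrt(C1 - 10*b)/5


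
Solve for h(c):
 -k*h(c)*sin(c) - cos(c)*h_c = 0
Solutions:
 h(c) = C1*exp(k*log(cos(c)))


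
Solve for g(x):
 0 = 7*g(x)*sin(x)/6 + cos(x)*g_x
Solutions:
 g(x) = C1*cos(x)^(7/6)


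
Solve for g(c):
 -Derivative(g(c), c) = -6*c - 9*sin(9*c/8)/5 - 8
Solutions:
 g(c) = C1 + 3*c^2 + 8*c - 8*cos(9*c/8)/5


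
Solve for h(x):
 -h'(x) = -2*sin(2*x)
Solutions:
 h(x) = C1 - cos(2*x)


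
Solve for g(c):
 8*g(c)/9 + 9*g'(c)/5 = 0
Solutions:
 g(c) = C1*exp(-40*c/81)


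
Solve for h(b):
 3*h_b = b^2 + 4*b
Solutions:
 h(b) = C1 + b^3/9 + 2*b^2/3


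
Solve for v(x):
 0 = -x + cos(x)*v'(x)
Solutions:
 v(x) = C1 + Integral(x/cos(x), x)


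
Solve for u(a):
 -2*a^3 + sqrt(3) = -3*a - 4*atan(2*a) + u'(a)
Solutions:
 u(a) = C1 - a^4/2 + 3*a^2/2 + 4*a*atan(2*a) + sqrt(3)*a - log(4*a^2 + 1)


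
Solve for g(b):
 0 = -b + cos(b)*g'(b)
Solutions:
 g(b) = C1 + Integral(b/cos(b), b)


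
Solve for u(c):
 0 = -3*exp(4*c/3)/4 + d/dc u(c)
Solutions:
 u(c) = C1 + 9*exp(4*c/3)/16


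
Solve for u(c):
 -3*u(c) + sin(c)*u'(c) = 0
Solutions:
 u(c) = C1*(cos(c) - 1)^(3/2)/(cos(c) + 1)^(3/2)


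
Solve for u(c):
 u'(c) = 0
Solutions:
 u(c) = C1


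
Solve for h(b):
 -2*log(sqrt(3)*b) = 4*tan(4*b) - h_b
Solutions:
 h(b) = C1 + 2*b*log(b) - 2*b + b*log(3) - log(cos(4*b))
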